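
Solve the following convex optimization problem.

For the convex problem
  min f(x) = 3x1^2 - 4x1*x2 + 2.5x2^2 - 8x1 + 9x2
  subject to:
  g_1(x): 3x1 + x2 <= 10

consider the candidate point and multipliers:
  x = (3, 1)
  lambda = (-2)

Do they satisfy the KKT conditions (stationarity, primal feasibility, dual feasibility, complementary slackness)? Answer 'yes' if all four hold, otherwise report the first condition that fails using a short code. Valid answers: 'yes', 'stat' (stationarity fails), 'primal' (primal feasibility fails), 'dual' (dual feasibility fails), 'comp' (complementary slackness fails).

Gradient of f: grad f(x) = Q x + c = (6, 2)
Constraint values g_i(x) = a_i^T x - b_i:
  g_1((3, 1)) = 0
Stationarity residual: grad f(x) + sum_i lambda_i a_i = (0, 0)
  -> stationarity OK
Primal feasibility (all g_i <= 0): OK
Dual feasibility (all lambda_i >= 0): FAILS
Complementary slackness (lambda_i * g_i(x) = 0 for all i): OK

Verdict: the first failing condition is dual_feasibility -> dual.

dual


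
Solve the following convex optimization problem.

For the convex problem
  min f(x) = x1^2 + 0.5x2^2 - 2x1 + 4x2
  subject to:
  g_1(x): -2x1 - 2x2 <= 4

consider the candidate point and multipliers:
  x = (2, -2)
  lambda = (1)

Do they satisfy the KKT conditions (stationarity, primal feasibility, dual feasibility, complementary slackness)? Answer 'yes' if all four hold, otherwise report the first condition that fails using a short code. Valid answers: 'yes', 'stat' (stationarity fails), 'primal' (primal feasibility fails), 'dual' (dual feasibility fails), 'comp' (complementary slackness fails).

Gradient of f: grad f(x) = Q x + c = (2, 2)
Constraint values g_i(x) = a_i^T x - b_i:
  g_1((2, -2)) = -4
Stationarity residual: grad f(x) + sum_i lambda_i a_i = (0, 0)
  -> stationarity OK
Primal feasibility (all g_i <= 0): OK
Dual feasibility (all lambda_i >= 0): OK
Complementary slackness (lambda_i * g_i(x) = 0 for all i): FAILS

Verdict: the first failing condition is complementary_slackness -> comp.

comp


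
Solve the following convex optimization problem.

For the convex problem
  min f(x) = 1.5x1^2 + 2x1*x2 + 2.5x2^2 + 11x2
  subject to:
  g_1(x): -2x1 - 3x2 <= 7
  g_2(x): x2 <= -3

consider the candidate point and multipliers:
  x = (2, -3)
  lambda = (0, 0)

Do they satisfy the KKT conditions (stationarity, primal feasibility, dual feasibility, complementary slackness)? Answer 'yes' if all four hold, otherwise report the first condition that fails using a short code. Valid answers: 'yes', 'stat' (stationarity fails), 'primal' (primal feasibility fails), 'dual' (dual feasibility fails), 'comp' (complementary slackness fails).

Gradient of f: grad f(x) = Q x + c = (0, 0)
Constraint values g_i(x) = a_i^T x - b_i:
  g_1((2, -3)) = -2
  g_2((2, -3)) = 0
Stationarity residual: grad f(x) + sum_i lambda_i a_i = (0, 0)
  -> stationarity OK
Primal feasibility (all g_i <= 0): OK
Dual feasibility (all lambda_i >= 0): OK
Complementary slackness (lambda_i * g_i(x) = 0 for all i): OK

Verdict: yes, KKT holds.

yes


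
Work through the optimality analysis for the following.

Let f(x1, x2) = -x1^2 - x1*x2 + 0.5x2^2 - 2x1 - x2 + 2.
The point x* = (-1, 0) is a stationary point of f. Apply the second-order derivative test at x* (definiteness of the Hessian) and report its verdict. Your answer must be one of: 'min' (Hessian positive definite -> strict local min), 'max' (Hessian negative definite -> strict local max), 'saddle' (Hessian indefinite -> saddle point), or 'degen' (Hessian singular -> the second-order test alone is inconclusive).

Compute the Hessian H = grad^2 f:
  H = [[-2, -1], [-1, 1]]
Verify stationarity: grad f(x*) = H x* + g = (0, 0).
Eigenvalues of H: -2.3028, 1.3028.
Eigenvalues have mixed signs, so H is indefinite -> x* is a saddle point.

saddle


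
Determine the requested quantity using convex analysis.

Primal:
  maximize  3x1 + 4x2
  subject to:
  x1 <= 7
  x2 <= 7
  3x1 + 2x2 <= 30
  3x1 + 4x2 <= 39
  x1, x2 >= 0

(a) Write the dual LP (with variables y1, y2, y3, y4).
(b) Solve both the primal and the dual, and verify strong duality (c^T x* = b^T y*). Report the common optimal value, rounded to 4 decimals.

The standard primal-dual pair for 'max c^T x s.t. A x <= b, x >= 0' is:
  Dual:  min b^T y  s.t.  A^T y >= c,  y >= 0.

So the dual LP is:
  minimize  7y1 + 7y2 + 30y3 + 39y4
  subject to:
    y1 + 3y3 + 3y4 >= 3
    y2 + 2y3 + 4y4 >= 4
    y1, y2, y3, y4 >= 0

Solving the primal: x* = (7, 4.5).
  primal value c^T x* = 39.
Solving the dual: y* = (0, 0, 0, 1).
  dual value b^T y* = 39.
Strong duality: c^T x* = b^T y*. Confirmed.

39


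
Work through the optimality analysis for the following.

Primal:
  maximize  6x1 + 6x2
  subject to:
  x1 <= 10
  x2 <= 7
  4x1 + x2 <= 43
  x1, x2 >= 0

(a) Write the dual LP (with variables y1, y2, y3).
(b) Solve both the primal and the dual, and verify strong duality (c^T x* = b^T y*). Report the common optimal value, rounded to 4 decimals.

The standard primal-dual pair for 'max c^T x s.t. A x <= b, x >= 0' is:
  Dual:  min b^T y  s.t.  A^T y >= c,  y >= 0.

So the dual LP is:
  minimize  10y1 + 7y2 + 43y3
  subject to:
    y1 + 4y3 >= 6
    y2 + y3 >= 6
    y1, y2, y3 >= 0

Solving the primal: x* = (9, 7).
  primal value c^T x* = 96.
Solving the dual: y* = (0, 4.5, 1.5).
  dual value b^T y* = 96.
Strong duality: c^T x* = b^T y*. Confirmed.

96


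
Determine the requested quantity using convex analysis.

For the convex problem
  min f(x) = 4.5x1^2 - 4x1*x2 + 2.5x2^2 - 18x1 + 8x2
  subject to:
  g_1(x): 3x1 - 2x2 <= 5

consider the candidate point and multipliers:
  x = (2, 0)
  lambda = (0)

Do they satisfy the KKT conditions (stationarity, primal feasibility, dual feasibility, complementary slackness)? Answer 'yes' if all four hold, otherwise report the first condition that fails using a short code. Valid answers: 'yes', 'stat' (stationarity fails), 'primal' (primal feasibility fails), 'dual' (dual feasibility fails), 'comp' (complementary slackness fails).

Gradient of f: grad f(x) = Q x + c = (0, 0)
Constraint values g_i(x) = a_i^T x - b_i:
  g_1((2, 0)) = 1
Stationarity residual: grad f(x) + sum_i lambda_i a_i = (0, 0)
  -> stationarity OK
Primal feasibility (all g_i <= 0): FAILS
Dual feasibility (all lambda_i >= 0): OK
Complementary slackness (lambda_i * g_i(x) = 0 for all i): OK

Verdict: the first failing condition is primal_feasibility -> primal.

primal


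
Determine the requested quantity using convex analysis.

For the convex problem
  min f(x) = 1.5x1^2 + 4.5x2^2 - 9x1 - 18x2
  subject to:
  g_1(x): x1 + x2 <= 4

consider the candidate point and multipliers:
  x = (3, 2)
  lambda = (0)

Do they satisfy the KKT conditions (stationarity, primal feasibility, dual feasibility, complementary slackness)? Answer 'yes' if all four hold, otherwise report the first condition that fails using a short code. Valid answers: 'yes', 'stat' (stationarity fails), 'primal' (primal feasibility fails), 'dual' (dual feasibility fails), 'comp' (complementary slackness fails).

Gradient of f: grad f(x) = Q x + c = (0, 0)
Constraint values g_i(x) = a_i^T x - b_i:
  g_1((3, 2)) = 1
Stationarity residual: grad f(x) + sum_i lambda_i a_i = (0, 0)
  -> stationarity OK
Primal feasibility (all g_i <= 0): FAILS
Dual feasibility (all lambda_i >= 0): OK
Complementary slackness (lambda_i * g_i(x) = 0 for all i): OK

Verdict: the first failing condition is primal_feasibility -> primal.

primal


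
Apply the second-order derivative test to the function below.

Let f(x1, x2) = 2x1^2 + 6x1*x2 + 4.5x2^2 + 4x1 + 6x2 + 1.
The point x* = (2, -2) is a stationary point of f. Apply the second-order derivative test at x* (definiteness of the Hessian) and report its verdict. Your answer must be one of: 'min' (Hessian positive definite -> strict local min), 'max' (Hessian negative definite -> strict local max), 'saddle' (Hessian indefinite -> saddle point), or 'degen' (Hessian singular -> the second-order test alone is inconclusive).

Compute the Hessian H = grad^2 f:
  H = [[4, 6], [6, 9]]
Verify stationarity: grad f(x*) = H x* + g = (0, 0).
Eigenvalues of H: 0, 13.
H has a zero eigenvalue (singular; positive semidefinite but not definite), so H is neither positive definite, negative definite, nor indefinite. The second-order test alone is inconclusive -> degen.
(Indeed, f is constant along the null direction of H through x*, so x* is not a strict local extremum.)

degen


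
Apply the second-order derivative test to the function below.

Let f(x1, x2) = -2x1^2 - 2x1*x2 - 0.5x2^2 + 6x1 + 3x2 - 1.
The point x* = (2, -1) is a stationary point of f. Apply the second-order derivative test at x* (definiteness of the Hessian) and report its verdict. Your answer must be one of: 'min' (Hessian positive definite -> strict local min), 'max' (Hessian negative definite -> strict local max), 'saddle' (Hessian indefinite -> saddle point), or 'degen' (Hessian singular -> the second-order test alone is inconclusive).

Compute the Hessian H = grad^2 f:
  H = [[-4, -2], [-2, -1]]
Verify stationarity: grad f(x*) = H x* + g = (0, 0).
Eigenvalues of H: -5, 0.
H has a zero eigenvalue (singular; negative semidefinite but not definite), so H is neither positive definite, negative definite, nor indefinite. The second-order test alone is inconclusive -> degen.
(Indeed, f is constant along the null direction of H through x*, so x* is not a strict local extremum.)

degen


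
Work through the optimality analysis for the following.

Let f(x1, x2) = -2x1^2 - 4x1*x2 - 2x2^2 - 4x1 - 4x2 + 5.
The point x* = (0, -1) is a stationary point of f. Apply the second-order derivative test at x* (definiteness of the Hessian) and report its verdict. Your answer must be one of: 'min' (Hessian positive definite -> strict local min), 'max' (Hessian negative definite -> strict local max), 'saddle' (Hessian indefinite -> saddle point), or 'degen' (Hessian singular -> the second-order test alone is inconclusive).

Compute the Hessian H = grad^2 f:
  H = [[-4, -4], [-4, -4]]
Verify stationarity: grad f(x*) = H x* + g = (0, 0).
Eigenvalues of H: -8, 0.
H has a zero eigenvalue (singular; negative semidefinite but not definite), so H is neither positive definite, negative definite, nor indefinite. The second-order test alone is inconclusive -> degen.
(Indeed, f is constant along the null direction of H through x*, so x* is not a strict local extremum.)

degen


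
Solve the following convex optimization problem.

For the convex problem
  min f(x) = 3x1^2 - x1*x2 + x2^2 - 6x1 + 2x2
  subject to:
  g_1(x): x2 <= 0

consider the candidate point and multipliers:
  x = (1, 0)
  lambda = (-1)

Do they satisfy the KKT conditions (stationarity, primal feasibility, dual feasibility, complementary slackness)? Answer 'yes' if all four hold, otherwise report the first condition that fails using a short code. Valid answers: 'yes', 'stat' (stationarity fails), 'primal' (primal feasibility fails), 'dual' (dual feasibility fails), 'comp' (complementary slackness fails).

Gradient of f: grad f(x) = Q x + c = (0, 1)
Constraint values g_i(x) = a_i^T x - b_i:
  g_1((1, 0)) = 0
Stationarity residual: grad f(x) + sum_i lambda_i a_i = (0, 0)
  -> stationarity OK
Primal feasibility (all g_i <= 0): OK
Dual feasibility (all lambda_i >= 0): FAILS
Complementary slackness (lambda_i * g_i(x) = 0 for all i): OK

Verdict: the first failing condition is dual_feasibility -> dual.

dual


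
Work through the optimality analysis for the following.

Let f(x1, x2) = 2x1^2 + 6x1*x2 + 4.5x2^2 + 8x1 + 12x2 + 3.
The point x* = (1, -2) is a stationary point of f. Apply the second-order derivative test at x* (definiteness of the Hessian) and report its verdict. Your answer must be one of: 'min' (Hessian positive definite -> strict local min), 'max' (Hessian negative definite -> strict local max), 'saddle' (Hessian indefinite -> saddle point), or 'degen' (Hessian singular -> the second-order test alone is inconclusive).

Compute the Hessian H = grad^2 f:
  H = [[4, 6], [6, 9]]
Verify stationarity: grad f(x*) = H x* + g = (0, 0).
Eigenvalues of H: 0, 13.
H has a zero eigenvalue (singular; positive semidefinite but not definite), so H is neither positive definite, negative definite, nor indefinite. The second-order test alone is inconclusive -> degen.
(Indeed, f is constant along the null direction of H through x*, so x* is not a strict local extremum.)

degen


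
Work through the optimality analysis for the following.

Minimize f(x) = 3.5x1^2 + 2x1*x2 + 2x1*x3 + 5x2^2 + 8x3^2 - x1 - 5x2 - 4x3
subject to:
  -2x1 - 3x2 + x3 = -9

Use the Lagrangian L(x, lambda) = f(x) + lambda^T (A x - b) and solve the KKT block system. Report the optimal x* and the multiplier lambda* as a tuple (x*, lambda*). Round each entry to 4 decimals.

Form the Lagrangian:
  L(x, lambda) = (1/2) x^T Q x + c^T x + lambda^T (A x - b)
Stationarity (grad_x L = 0): Q x + c + A^T lambda = 0.
Primal feasibility: A x = b.

This gives the KKT block system:
  [ Q   A^T ] [ x     ]   [-c ]
  [ A    0  ] [ lambda ] = [ b ]

Solving the linear system:
  x*      = (1.3437, 2.0081, -0.2881)
  lambda* = (5.923)
  f(x*)   = 21.5374

x* = (1.3437, 2.0081, -0.2881), lambda* = (5.923)


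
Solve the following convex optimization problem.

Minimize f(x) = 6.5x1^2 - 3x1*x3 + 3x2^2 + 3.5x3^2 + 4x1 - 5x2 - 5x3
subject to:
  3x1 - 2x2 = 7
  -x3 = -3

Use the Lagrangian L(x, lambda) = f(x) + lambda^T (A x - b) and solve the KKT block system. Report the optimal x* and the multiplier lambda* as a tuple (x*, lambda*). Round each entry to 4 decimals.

Form the Lagrangian:
  L(x, lambda) = (1/2) x^T Q x + c^T x + lambda^T (A x - b)
Stationarity (grad_x L = 0): Q x + c + A^T lambda = 0.
Primal feasibility: A x = b.

This gives the KKT block system:
  [ Q   A^T ] [ x     ]   [-c ]
  [ A    0  ] [ lambda ] = [ b ]

Solving the linear system:
  x*      = (1.6604, -1.0094, 3)
  lambda* = (-5.5283, 11.0189)
  f(x*)   = 34.2217

x* = (1.6604, -1.0094, 3), lambda* = (-5.5283, 11.0189)


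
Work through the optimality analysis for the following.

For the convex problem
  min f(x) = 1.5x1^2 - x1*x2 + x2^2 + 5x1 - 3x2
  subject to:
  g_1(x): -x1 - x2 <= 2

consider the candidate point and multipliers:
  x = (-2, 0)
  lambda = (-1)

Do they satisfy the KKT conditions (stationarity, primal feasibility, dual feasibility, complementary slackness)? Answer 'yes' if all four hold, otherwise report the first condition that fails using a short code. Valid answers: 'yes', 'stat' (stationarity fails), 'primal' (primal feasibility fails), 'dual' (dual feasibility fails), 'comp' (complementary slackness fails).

Gradient of f: grad f(x) = Q x + c = (-1, -1)
Constraint values g_i(x) = a_i^T x - b_i:
  g_1((-2, 0)) = 0
Stationarity residual: grad f(x) + sum_i lambda_i a_i = (0, 0)
  -> stationarity OK
Primal feasibility (all g_i <= 0): OK
Dual feasibility (all lambda_i >= 0): FAILS
Complementary slackness (lambda_i * g_i(x) = 0 for all i): OK

Verdict: the first failing condition is dual_feasibility -> dual.

dual


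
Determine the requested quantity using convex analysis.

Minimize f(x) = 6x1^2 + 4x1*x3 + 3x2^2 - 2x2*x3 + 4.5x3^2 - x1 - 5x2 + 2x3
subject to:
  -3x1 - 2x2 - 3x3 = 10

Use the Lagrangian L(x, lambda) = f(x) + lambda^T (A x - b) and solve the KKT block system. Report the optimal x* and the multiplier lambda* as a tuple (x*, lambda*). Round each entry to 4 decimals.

Form the Lagrangian:
  L(x, lambda) = (1/2) x^T Q x + c^T x + lambda^T (A x - b)
Stationarity (grad_x L = 0): Q x + c + A^T lambda = 0.
Primal feasibility: A x = b.

This gives the KKT block system:
  [ Q   A^T ] [ x     ]   [-c ]
  [ A    0  ] [ lambda ] = [ b ]

Solving the linear system:
  x*      = (-0.4747, -1.4054, -1.9217)
  lambda* = (-4.7945)
  f(x*)   = 25.8014

x* = (-0.4747, -1.4054, -1.9217), lambda* = (-4.7945)


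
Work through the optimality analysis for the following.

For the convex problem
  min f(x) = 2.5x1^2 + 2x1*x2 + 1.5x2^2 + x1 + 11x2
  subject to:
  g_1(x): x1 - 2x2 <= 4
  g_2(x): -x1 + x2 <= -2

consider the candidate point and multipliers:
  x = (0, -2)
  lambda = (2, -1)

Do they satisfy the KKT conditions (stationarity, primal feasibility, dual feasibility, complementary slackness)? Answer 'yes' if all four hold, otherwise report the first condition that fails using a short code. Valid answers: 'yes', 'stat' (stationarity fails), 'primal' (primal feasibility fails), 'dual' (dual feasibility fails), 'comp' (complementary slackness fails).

Gradient of f: grad f(x) = Q x + c = (-3, 5)
Constraint values g_i(x) = a_i^T x - b_i:
  g_1((0, -2)) = 0
  g_2((0, -2)) = 0
Stationarity residual: grad f(x) + sum_i lambda_i a_i = (0, 0)
  -> stationarity OK
Primal feasibility (all g_i <= 0): OK
Dual feasibility (all lambda_i >= 0): FAILS
Complementary slackness (lambda_i * g_i(x) = 0 for all i): OK

Verdict: the first failing condition is dual_feasibility -> dual.

dual


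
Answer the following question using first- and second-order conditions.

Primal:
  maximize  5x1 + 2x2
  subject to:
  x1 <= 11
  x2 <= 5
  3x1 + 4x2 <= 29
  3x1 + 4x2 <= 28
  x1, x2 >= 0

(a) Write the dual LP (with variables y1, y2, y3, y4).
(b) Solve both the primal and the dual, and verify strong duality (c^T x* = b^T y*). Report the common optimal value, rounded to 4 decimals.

The standard primal-dual pair for 'max c^T x s.t. A x <= b, x >= 0' is:
  Dual:  min b^T y  s.t.  A^T y >= c,  y >= 0.

So the dual LP is:
  minimize  11y1 + 5y2 + 29y3 + 28y4
  subject to:
    y1 + 3y3 + 3y4 >= 5
    y2 + 4y3 + 4y4 >= 2
    y1, y2, y3, y4 >= 0

Solving the primal: x* = (9.3333, 0).
  primal value c^T x* = 46.6667.
Solving the dual: y* = (0, 0, 0, 1.6667).
  dual value b^T y* = 46.6667.
Strong duality: c^T x* = b^T y*. Confirmed.

46.6667


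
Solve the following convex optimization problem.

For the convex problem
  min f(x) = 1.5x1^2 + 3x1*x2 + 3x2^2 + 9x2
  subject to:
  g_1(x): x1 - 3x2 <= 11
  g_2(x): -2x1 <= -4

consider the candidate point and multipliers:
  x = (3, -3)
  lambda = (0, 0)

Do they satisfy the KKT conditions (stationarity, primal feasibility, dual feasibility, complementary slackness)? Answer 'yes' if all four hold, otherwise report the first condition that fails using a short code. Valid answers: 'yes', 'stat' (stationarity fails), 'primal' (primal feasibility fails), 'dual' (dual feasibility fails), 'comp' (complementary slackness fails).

Gradient of f: grad f(x) = Q x + c = (0, 0)
Constraint values g_i(x) = a_i^T x - b_i:
  g_1((3, -3)) = 1
  g_2((3, -3)) = -2
Stationarity residual: grad f(x) + sum_i lambda_i a_i = (0, 0)
  -> stationarity OK
Primal feasibility (all g_i <= 0): FAILS
Dual feasibility (all lambda_i >= 0): OK
Complementary slackness (lambda_i * g_i(x) = 0 for all i): OK

Verdict: the first failing condition is primal_feasibility -> primal.

primal


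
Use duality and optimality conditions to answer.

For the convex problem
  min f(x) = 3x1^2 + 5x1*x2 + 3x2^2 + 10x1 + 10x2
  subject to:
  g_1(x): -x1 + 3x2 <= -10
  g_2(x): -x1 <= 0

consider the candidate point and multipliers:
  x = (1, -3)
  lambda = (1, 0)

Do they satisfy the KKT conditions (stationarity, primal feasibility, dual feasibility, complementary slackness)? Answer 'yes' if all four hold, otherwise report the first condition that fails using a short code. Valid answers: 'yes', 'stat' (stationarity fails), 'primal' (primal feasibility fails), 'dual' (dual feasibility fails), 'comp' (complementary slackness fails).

Gradient of f: grad f(x) = Q x + c = (1, -3)
Constraint values g_i(x) = a_i^T x - b_i:
  g_1((1, -3)) = 0
  g_2((1, -3)) = -1
Stationarity residual: grad f(x) + sum_i lambda_i a_i = (0, 0)
  -> stationarity OK
Primal feasibility (all g_i <= 0): OK
Dual feasibility (all lambda_i >= 0): OK
Complementary slackness (lambda_i * g_i(x) = 0 for all i): OK

Verdict: yes, KKT holds.

yes


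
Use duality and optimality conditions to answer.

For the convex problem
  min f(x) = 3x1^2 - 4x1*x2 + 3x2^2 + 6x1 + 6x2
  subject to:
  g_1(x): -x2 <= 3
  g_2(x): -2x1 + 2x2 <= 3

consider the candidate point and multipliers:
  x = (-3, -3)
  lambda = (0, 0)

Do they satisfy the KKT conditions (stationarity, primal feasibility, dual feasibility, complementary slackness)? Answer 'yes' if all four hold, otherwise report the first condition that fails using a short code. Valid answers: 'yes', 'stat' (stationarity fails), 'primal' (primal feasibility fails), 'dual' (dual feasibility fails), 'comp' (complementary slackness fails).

Gradient of f: grad f(x) = Q x + c = (0, 0)
Constraint values g_i(x) = a_i^T x - b_i:
  g_1((-3, -3)) = 0
  g_2((-3, -3)) = -3
Stationarity residual: grad f(x) + sum_i lambda_i a_i = (0, 0)
  -> stationarity OK
Primal feasibility (all g_i <= 0): OK
Dual feasibility (all lambda_i >= 0): OK
Complementary slackness (lambda_i * g_i(x) = 0 for all i): OK

Verdict: yes, KKT holds.

yes


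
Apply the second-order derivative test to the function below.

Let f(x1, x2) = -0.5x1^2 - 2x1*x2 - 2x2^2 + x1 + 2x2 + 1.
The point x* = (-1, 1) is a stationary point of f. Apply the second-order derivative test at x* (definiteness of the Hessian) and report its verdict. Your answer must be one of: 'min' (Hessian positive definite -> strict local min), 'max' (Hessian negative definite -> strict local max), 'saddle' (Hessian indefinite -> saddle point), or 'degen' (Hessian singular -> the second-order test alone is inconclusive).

Compute the Hessian H = grad^2 f:
  H = [[-1, -2], [-2, -4]]
Verify stationarity: grad f(x*) = H x* + g = (0, 0).
Eigenvalues of H: -5, 0.
H has a zero eigenvalue (singular; negative semidefinite but not definite), so H is neither positive definite, negative definite, nor indefinite. The second-order test alone is inconclusive -> degen.
(Indeed, f is constant along the null direction of H through x*, so x* is not a strict local extremum.)

degen


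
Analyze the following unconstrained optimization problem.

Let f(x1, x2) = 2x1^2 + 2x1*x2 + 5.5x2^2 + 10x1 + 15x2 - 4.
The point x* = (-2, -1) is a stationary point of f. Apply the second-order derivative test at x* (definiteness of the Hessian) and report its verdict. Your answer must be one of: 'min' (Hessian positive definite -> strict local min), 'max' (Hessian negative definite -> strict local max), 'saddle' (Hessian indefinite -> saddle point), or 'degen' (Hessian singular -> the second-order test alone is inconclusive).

Compute the Hessian H = grad^2 f:
  H = [[4, 2], [2, 11]]
Verify stationarity: grad f(x*) = H x* + g = (0, 0).
Eigenvalues of H: 3.4689, 11.5311.
Both eigenvalues > 0, so H is positive definite -> x* is a strict local min.

min


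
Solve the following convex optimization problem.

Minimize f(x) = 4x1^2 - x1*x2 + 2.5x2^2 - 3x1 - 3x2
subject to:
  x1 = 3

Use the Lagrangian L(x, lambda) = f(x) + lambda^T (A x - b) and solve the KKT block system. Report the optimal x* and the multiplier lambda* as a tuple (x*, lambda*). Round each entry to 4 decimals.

Form the Lagrangian:
  L(x, lambda) = (1/2) x^T Q x + c^T x + lambda^T (A x - b)
Stationarity (grad_x L = 0): Q x + c + A^T lambda = 0.
Primal feasibility: A x = b.

This gives the KKT block system:
  [ Q   A^T ] [ x     ]   [-c ]
  [ A    0  ] [ lambda ] = [ b ]

Solving the linear system:
  x*      = (3, 1.2)
  lambda* = (-19.8)
  f(x*)   = 23.4

x* = (3, 1.2), lambda* = (-19.8)


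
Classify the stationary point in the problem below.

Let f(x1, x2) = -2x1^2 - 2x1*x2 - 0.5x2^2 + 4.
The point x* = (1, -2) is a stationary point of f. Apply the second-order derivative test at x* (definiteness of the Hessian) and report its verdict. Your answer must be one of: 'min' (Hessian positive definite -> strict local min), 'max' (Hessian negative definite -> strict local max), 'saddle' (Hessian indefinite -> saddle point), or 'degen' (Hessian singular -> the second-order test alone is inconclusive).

Compute the Hessian H = grad^2 f:
  H = [[-4, -2], [-2, -1]]
Verify stationarity: grad f(x*) = H x* + g = (0, 0).
Eigenvalues of H: -5, 0.
H has a zero eigenvalue (singular; negative semidefinite but not definite), so H is neither positive definite, negative definite, nor indefinite. The second-order test alone is inconclusive -> degen.
(Indeed, f is constant along the null direction of H through x*, so x* is not a strict local extremum.)

degen


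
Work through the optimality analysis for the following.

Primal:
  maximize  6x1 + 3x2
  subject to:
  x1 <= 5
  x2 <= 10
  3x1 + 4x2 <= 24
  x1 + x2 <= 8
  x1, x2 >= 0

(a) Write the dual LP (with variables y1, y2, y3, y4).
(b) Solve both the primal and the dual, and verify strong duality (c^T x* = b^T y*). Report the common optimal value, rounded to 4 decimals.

The standard primal-dual pair for 'max c^T x s.t. A x <= b, x >= 0' is:
  Dual:  min b^T y  s.t.  A^T y >= c,  y >= 0.

So the dual LP is:
  minimize  5y1 + 10y2 + 24y3 + 8y4
  subject to:
    y1 + 3y3 + y4 >= 6
    y2 + 4y3 + y4 >= 3
    y1, y2, y3, y4 >= 0

Solving the primal: x* = (5, 2.25).
  primal value c^T x* = 36.75.
Solving the dual: y* = (3.75, 0, 0.75, 0).
  dual value b^T y* = 36.75.
Strong duality: c^T x* = b^T y*. Confirmed.

36.75


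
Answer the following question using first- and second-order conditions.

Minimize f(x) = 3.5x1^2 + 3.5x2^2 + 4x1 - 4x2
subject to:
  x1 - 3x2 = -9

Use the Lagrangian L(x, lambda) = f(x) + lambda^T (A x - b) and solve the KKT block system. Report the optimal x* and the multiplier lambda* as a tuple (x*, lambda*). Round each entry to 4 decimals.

Form the Lagrangian:
  L(x, lambda) = (1/2) x^T Q x + c^T x + lambda^T (A x - b)
Stationarity (grad_x L = 0): Q x + c + A^T lambda = 0.
Primal feasibility: A x = b.

This gives the KKT block system:
  [ Q   A^T ] [ x     ]   [-c ]
  [ A    0  ] [ lambda ] = [ b ]

Solving the linear system:
  x*      = (-1.2429, 2.5857)
  lambda* = (4.7)
  f(x*)   = 13.4929

x* = (-1.2429, 2.5857), lambda* = (4.7)


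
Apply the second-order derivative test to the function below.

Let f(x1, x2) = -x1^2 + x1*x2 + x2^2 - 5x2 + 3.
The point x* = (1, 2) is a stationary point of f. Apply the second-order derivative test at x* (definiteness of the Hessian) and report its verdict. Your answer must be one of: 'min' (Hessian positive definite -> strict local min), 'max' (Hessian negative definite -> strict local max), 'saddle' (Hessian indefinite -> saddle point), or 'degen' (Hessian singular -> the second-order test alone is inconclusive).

Compute the Hessian H = grad^2 f:
  H = [[-2, 1], [1, 2]]
Verify stationarity: grad f(x*) = H x* + g = (0, 0).
Eigenvalues of H: -2.2361, 2.2361.
Eigenvalues have mixed signs, so H is indefinite -> x* is a saddle point.

saddle


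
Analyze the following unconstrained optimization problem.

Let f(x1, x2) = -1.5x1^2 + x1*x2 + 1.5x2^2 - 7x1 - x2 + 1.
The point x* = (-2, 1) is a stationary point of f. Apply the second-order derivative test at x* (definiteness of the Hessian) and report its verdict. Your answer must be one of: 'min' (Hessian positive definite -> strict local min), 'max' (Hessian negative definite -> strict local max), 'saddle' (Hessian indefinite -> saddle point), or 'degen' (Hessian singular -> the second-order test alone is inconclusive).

Compute the Hessian H = grad^2 f:
  H = [[-3, 1], [1, 3]]
Verify stationarity: grad f(x*) = H x* + g = (0, 0).
Eigenvalues of H: -3.1623, 3.1623.
Eigenvalues have mixed signs, so H is indefinite -> x* is a saddle point.

saddle


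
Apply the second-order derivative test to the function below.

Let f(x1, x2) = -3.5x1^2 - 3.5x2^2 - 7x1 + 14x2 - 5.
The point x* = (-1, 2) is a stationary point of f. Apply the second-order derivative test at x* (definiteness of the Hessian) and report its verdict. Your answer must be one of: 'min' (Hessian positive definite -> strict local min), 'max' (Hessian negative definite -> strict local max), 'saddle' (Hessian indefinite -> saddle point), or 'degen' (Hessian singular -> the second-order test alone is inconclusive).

Compute the Hessian H = grad^2 f:
  H = [[-7, 0], [0, -7]]
Verify stationarity: grad f(x*) = H x* + g = (0, 0).
Eigenvalues of H: -7, -7.
Both eigenvalues < 0, so H is negative definite -> x* is a strict local max.

max


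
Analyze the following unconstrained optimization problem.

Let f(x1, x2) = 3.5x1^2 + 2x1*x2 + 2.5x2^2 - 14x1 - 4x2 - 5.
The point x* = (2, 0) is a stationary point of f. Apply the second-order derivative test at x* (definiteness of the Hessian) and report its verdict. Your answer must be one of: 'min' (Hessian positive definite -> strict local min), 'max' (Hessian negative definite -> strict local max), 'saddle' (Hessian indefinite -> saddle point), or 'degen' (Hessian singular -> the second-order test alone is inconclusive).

Compute the Hessian H = grad^2 f:
  H = [[7, 2], [2, 5]]
Verify stationarity: grad f(x*) = H x* + g = (0, 0).
Eigenvalues of H: 3.7639, 8.2361.
Both eigenvalues > 0, so H is positive definite -> x* is a strict local min.

min


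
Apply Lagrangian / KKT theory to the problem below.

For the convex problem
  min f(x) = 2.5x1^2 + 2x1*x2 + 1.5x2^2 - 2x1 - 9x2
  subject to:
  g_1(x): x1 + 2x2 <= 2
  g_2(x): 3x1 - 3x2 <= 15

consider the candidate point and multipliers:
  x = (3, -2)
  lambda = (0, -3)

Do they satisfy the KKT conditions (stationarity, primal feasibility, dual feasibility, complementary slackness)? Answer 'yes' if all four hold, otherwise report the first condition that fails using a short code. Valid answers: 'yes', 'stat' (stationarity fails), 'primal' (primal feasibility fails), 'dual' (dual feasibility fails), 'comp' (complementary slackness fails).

Gradient of f: grad f(x) = Q x + c = (9, -9)
Constraint values g_i(x) = a_i^T x - b_i:
  g_1((3, -2)) = -3
  g_2((3, -2)) = 0
Stationarity residual: grad f(x) + sum_i lambda_i a_i = (0, 0)
  -> stationarity OK
Primal feasibility (all g_i <= 0): OK
Dual feasibility (all lambda_i >= 0): FAILS
Complementary slackness (lambda_i * g_i(x) = 0 for all i): OK

Verdict: the first failing condition is dual_feasibility -> dual.

dual


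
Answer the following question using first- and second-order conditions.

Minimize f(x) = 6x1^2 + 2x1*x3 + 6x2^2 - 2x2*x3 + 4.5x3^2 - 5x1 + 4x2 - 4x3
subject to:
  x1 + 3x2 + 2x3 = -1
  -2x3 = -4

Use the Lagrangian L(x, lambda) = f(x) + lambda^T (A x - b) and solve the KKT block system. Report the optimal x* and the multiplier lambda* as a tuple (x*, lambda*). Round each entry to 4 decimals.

Form the Lagrangian:
  L(x, lambda) = (1/2) x^T Q x + c^T x + lambda^T (A x - b)
Stationarity (grad_x L = 0): Q x + c + A^T lambda = 0.
Primal feasibility: A x = b.

This gives the KKT block system:
  [ Q   A^T ] [ x     ]   [-c ]
  [ A    0  ] [ lambda ] = [ b ]

Solving the linear system:
  x*      = (-0.425, -1.525, 2)
  lambda* = (6.1, 14.2)
  f(x*)   = 25.4625

x* = (-0.425, -1.525, 2), lambda* = (6.1, 14.2)


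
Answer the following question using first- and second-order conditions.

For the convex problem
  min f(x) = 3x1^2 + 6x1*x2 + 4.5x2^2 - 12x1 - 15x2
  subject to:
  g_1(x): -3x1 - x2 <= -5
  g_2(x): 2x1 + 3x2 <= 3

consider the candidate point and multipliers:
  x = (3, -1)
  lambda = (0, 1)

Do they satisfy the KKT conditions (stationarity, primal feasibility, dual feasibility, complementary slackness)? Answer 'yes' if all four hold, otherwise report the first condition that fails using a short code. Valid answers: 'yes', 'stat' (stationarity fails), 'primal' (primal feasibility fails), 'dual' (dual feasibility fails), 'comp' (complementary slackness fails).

Gradient of f: grad f(x) = Q x + c = (0, -6)
Constraint values g_i(x) = a_i^T x - b_i:
  g_1((3, -1)) = -3
  g_2((3, -1)) = 0
Stationarity residual: grad f(x) + sum_i lambda_i a_i = (2, -3)
  -> stationarity FAILS
Primal feasibility (all g_i <= 0): OK
Dual feasibility (all lambda_i >= 0): OK
Complementary slackness (lambda_i * g_i(x) = 0 for all i): OK

Verdict: the first failing condition is stationarity -> stat.

stat


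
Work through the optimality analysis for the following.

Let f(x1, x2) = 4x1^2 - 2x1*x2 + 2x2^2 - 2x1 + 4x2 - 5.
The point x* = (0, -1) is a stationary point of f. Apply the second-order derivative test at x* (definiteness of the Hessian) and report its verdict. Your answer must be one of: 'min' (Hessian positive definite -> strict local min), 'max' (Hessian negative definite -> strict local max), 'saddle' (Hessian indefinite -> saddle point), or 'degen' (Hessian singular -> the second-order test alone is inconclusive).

Compute the Hessian H = grad^2 f:
  H = [[8, -2], [-2, 4]]
Verify stationarity: grad f(x*) = H x* + g = (0, 0).
Eigenvalues of H: 3.1716, 8.8284.
Both eigenvalues > 0, so H is positive definite -> x* is a strict local min.

min


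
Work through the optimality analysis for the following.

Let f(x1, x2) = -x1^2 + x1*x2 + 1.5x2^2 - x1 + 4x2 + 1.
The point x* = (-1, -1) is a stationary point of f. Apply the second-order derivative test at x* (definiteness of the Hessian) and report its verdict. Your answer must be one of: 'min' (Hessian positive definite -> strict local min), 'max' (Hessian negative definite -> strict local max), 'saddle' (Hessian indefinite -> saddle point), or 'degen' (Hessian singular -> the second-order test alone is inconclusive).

Compute the Hessian H = grad^2 f:
  H = [[-2, 1], [1, 3]]
Verify stationarity: grad f(x*) = H x* + g = (0, 0).
Eigenvalues of H: -2.1926, 3.1926.
Eigenvalues have mixed signs, so H is indefinite -> x* is a saddle point.

saddle


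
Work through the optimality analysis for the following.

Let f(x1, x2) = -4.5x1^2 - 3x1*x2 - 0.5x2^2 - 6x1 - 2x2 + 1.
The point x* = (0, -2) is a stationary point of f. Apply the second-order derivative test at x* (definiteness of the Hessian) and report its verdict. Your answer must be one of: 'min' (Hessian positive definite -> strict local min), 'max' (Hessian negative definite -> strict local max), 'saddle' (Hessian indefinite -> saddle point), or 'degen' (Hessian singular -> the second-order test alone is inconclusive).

Compute the Hessian H = grad^2 f:
  H = [[-9, -3], [-3, -1]]
Verify stationarity: grad f(x*) = H x* + g = (0, 0).
Eigenvalues of H: -10, 0.
H has a zero eigenvalue (singular; negative semidefinite but not definite), so H is neither positive definite, negative definite, nor indefinite. The second-order test alone is inconclusive -> degen.
(Indeed, f is constant along the null direction of H through x*, so x* is not a strict local extremum.)

degen


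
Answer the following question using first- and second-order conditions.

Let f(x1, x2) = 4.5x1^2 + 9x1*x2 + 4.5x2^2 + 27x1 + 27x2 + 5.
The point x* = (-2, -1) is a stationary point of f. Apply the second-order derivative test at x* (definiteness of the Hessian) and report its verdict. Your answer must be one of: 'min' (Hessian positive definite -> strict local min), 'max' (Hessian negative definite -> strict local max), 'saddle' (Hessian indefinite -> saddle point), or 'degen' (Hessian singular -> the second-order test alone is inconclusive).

Compute the Hessian H = grad^2 f:
  H = [[9, 9], [9, 9]]
Verify stationarity: grad f(x*) = H x* + g = (0, 0).
Eigenvalues of H: 0, 18.
H has a zero eigenvalue (singular; positive semidefinite but not definite), so H is neither positive definite, negative definite, nor indefinite. The second-order test alone is inconclusive -> degen.
(Indeed, f is constant along the null direction of H through x*, so x* is not a strict local extremum.)

degen


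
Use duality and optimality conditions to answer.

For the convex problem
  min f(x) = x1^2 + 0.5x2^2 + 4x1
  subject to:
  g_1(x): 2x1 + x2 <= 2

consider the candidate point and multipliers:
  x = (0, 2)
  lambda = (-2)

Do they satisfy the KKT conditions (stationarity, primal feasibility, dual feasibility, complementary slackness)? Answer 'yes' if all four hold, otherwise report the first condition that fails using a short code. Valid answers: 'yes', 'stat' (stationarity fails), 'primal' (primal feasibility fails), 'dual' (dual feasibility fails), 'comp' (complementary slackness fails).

Gradient of f: grad f(x) = Q x + c = (4, 2)
Constraint values g_i(x) = a_i^T x - b_i:
  g_1((0, 2)) = 0
Stationarity residual: grad f(x) + sum_i lambda_i a_i = (0, 0)
  -> stationarity OK
Primal feasibility (all g_i <= 0): OK
Dual feasibility (all lambda_i >= 0): FAILS
Complementary slackness (lambda_i * g_i(x) = 0 for all i): OK

Verdict: the first failing condition is dual_feasibility -> dual.

dual


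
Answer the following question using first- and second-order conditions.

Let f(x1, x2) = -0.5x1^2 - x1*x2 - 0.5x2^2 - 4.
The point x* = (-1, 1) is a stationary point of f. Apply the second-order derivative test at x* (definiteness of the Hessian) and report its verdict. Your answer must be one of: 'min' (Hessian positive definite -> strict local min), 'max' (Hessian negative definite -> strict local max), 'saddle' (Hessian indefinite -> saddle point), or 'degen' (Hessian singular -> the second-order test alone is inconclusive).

Compute the Hessian H = grad^2 f:
  H = [[-1, -1], [-1, -1]]
Verify stationarity: grad f(x*) = H x* + g = (0, 0).
Eigenvalues of H: -2, 0.
H has a zero eigenvalue (singular; negative semidefinite but not definite), so H is neither positive definite, negative definite, nor indefinite. The second-order test alone is inconclusive -> degen.
(Indeed, f is constant along the null direction of H through x*, so x* is not a strict local extremum.)

degen


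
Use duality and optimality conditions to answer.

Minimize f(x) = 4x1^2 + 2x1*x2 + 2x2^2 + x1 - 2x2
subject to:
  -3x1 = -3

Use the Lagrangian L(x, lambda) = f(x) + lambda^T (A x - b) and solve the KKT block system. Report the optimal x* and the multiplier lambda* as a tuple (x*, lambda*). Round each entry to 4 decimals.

Form the Lagrangian:
  L(x, lambda) = (1/2) x^T Q x + c^T x + lambda^T (A x - b)
Stationarity (grad_x L = 0): Q x + c + A^T lambda = 0.
Primal feasibility: A x = b.

This gives the KKT block system:
  [ Q   A^T ] [ x     ]   [-c ]
  [ A    0  ] [ lambda ] = [ b ]

Solving the linear system:
  x*      = (1, 0)
  lambda* = (3)
  f(x*)   = 5

x* = (1, 0), lambda* = (3)


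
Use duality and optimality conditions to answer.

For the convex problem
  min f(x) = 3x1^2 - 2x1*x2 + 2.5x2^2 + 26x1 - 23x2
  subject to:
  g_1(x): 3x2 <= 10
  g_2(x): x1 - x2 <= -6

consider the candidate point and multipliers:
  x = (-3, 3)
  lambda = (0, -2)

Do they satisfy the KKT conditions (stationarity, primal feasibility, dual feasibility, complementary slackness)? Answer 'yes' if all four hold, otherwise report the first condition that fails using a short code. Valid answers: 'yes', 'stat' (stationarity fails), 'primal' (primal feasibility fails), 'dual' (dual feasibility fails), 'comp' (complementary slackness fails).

Gradient of f: grad f(x) = Q x + c = (2, -2)
Constraint values g_i(x) = a_i^T x - b_i:
  g_1((-3, 3)) = -1
  g_2((-3, 3)) = 0
Stationarity residual: grad f(x) + sum_i lambda_i a_i = (0, 0)
  -> stationarity OK
Primal feasibility (all g_i <= 0): OK
Dual feasibility (all lambda_i >= 0): FAILS
Complementary slackness (lambda_i * g_i(x) = 0 for all i): OK

Verdict: the first failing condition is dual_feasibility -> dual.

dual


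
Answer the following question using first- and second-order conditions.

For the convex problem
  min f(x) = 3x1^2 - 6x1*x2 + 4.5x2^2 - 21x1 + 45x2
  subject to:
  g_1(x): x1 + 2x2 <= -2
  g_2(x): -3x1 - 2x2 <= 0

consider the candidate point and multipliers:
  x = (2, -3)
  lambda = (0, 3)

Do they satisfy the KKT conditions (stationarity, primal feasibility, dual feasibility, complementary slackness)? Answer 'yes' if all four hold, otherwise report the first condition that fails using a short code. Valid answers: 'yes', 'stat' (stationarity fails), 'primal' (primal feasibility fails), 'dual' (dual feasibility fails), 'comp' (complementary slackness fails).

Gradient of f: grad f(x) = Q x + c = (9, 6)
Constraint values g_i(x) = a_i^T x - b_i:
  g_1((2, -3)) = -2
  g_2((2, -3)) = 0
Stationarity residual: grad f(x) + sum_i lambda_i a_i = (0, 0)
  -> stationarity OK
Primal feasibility (all g_i <= 0): OK
Dual feasibility (all lambda_i >= 0): OK
Complementary slackness (lambda_i * g_i(x) = 0 for all i): OK

Verdict: yes, KKT holds.

yes


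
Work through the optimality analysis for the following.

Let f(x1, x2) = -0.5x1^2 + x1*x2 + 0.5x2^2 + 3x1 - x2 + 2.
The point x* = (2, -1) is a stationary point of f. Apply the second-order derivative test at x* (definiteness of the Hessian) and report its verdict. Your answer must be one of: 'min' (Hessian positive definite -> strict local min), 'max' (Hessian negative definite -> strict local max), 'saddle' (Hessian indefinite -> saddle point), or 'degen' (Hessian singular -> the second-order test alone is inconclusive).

Compute the Hessian H = grad^2 f:
  H = [[-1, 1], [1, 1]]
Verify stationarity: grad f(x*) = H x* + g = (0, 0).
Eigenvalues of H: -1.4142, 1.4142.
Eigenvalues have mixed signs, so H is indefinite -> x* is a saddle point.

saddle
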